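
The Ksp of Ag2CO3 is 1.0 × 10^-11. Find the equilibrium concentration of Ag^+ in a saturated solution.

2.7 × 10^-4 M

Ag2CO3(s) ⇌ 2 Ag^+ + CO3^2-
Ksp = [Ag^+]^2[CO3^2-]
Let s = molar solubility. Then [Ag^+] = 2s and [CO3^2-] = s.
Ksp = (2s)^2s = 4s^3
s^3 = 1.0 × 10^-11 / 4, so s = 1.36 x 10^-4 M
[Ag^+] = 2s = 2.7 x 10^-4 M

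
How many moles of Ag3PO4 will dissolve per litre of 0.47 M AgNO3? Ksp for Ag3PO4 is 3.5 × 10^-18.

s = 3.4 × 10^-17 M

Ag3PO4(s) <=> 3 Ag^+(aq) + PO4^3-(aq)
Ksp = [Ag^+]^3[PO4^3-]
Let s = moles of Ag3PO4 that dissolve per litre. [Ag^+] = 0.47 + 3s ≈ 0.47, [PO4^3-] = s (since Ag^+ from AgNO3 dominates).
Ksp ≈ (0.47)^3 × s
s = 3.4 × 10^-17 M
Check: 3s = 1.0 × 10^-16 ≪ 0.47, so the approximation is valid.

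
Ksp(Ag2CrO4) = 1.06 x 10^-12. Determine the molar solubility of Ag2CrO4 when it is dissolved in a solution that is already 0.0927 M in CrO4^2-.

1.69 × 10^-6 M

Ag2CrO4(s) ⇌ 2 Ag^+ + CrO4^2-
Ksp = [Ag^+]^2[CrO4^2-]
Let s be the molar solubility in this solution. [Ag^+] = 2s, [CrO4^2-] = 0.0927 + s ≈ 0.0927 (since the CrO4^2- already present dominates).
Ksp ≈ (2s)^2 × 0.0927
s = 1.69 × 10^-6 M
Check: s = 1.7 x 10^-6 ≪ 0.0927, so the approximation is valid.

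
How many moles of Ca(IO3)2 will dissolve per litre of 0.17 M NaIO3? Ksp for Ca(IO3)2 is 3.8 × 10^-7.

Ca(IO3)2(s) ⇌ Ca^2+(aq) + 2 IO3^-(aq)
Ksp = [Ca^2+][IO3^-]^2
Let s be the molar solubility in this solution. [Ca^2+] = s, [IO3^-] = 0.17 + 2s ≈ 0.17 (common-ion effect: IO3^- is already 0.17 M).
Ksp ≈ s × (0.17)^2
s = 1.3 x 10^-5 M
Check: 2s = 2.6 × 10^-5 ≪ 0.17, so the approximation is valid.

s ≈ 1.3e-5 M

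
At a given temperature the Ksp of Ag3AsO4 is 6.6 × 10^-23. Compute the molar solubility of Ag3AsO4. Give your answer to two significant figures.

s ≈ 1.3e-6 M

Ag3AsO4(s) ⇌ 3 Ag^+(aq) + AsO4^3-(aq)
Ksp = [Ag^+]^3[AsO4^3-]
With molar solubility s: [Ag^+] = 3s, [AsO4^3-] = s.
Substituting: Ksp = (3s)^3s = 27s^4
s^4 = 6.6 × 10^-23 / 27, so s = 1.3 × 10^-6 M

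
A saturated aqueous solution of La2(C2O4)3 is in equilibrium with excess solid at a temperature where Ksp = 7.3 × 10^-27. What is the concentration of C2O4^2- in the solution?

7.0e-6 M

La2(C2O4)3(s) ⇌ 2 La^3+ + 3 C2O4^2-
Ksp = [La^3+]^2[C2O4^2-]^3
With molar solubility s: [La^3+] = 2s, [C2O4^2-] = 3s.
So Ksp = (2s)^2 × (3s)^3 = 108s^5
s^5 = 7.3 × 10^-27 / 108, so s = 2.32 x 10^-6 M
[C2O4^2-] = 3s = 7.0 × 10^-6 M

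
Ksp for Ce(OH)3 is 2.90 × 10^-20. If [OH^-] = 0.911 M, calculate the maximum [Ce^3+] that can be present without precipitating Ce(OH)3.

Ce(OH)3(s) ⇌ Ce^3+ + 3 OH^-
Ksp = [Ce^3+][OH^-]^3
Precipitation begins when Q = Ksp. With [OH^-] = 0.911 M:
2.90 × 10^-20 = (0.911)^3 × [Ce^3+]
[Ce^3+] = (2.90 × 10^-20 / 7.561 × 10^-1) = 3.84 × 10^-20 M

3.84e-20 M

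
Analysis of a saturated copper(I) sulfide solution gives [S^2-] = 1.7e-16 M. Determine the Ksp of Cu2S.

Ksp = 2.0 × 10^-47

Cu2S(s) ⇌ 2 Cu^+(aq) + S^2-(aq)
Stoichiometry gives [Cu^+] = (2/1)[S^2-] = 3.40 x 10^-16 M.
Ksp = [Cu^+]^2[S^2-]
Ksp = (3.40 x 10^-16)^2 × 1.7 × 10^-16 = 2.0 × 10^-47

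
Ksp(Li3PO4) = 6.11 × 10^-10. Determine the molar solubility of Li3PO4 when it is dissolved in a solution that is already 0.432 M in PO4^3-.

Li3PO4(s) <=> 3 Li^+ + PO4^3-
Ksp = [Li^+]^3[PO4^3-]
Let s = moles of Li3PO4 that dissolve per litre. [Li^+] = 3s, [PO4^3-] = 0.432 + s ≈ 0.432 (since the PO4^3- already present dominates).
Ksp ≈ (3s)^3 × 0.432
s = 3.74 x 10^-4 M
Check: s = 3.7 × 10^-4 ≪ 0.432, so the approximation is valid.

3.74e-4 M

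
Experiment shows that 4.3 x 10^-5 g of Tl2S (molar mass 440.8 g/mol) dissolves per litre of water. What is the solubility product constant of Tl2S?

Molar solubility s = (4.3 × 10^-5 g/L) / (440.8 g/mol) = 9.75 x 10^-8 M.
Tl2S(s) ⇌ 2 Tl^+ + S^2-
Let s = molar solubility. Then [Tl^+] = 2s and [S^2-] = s.
Ksp = [Tl^+]^2[S^2-]
Ksp = (2s)^2s = 4s^3
With s = 9.75 x 10^-8: Ksp = 3.7 × 10^-21

Ksp ≈ 3.7 x 10^-21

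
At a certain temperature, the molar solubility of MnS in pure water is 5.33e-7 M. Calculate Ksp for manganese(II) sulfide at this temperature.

MnS(s) ⇌ Mn^2+ + S^2-
Let s = molar solubility. Then [Mn^2+] = s and [S^2-] = s.
Ksp = [Mn^2+][S^2-]
Ksp = (s)(s) = s^2
Ksp = (5.33 x 10^-7)^2 = 2.84 × 10^-13

Ksp = 2.84e-13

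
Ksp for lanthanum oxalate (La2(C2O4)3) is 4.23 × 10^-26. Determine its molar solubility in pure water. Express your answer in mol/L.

3.30 × 10^-6 M

La2(C2O4)3(s) ⇌ 2 La^3+(aq) + 3 C2O4^2-(aq)
Ksp = [La^3+]^2[C2O4^2-]^3
For each mole of La2(C2O4)3 that dissolves: [La^3+] = 2s, [C2O4^2-] = 3s.
Substituting: Ksp = (2s)^2(3s)^3 = 108s^5
s = (4.23 × 10^-26 / 108)^(1/5) = 3.30 × 10^-6 M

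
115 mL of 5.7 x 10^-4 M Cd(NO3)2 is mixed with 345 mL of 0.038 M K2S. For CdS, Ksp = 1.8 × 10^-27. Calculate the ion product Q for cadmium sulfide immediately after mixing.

Q = 4.1 × 10^-6

Total volume = 115 + 345 = 460 mL.
[Cd^2+] = 5.7 x 10^-4 × (115/460) = 1.43 x 10^-4 M
[S^2-] = 3.8 x 10^-2 × (345/460) = 2.85 × 10^-2 M
CdS(s) ⇌ Cd^2+(aq) + S^2-(aq), so Q = [Cd^2+][S^2-]
Q = (1.43 × 10^-4)(2.85 × 10^-2) = 4.1 × 10^-6
Q > Ksp, so CdS will precipitate.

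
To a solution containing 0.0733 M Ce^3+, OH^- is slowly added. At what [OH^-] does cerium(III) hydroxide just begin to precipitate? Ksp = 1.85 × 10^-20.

Ce(OH)3(s) ⇌ Ce^3+(aq) + 3 OH^-(aq)
Ksp = [Ce^3+][OH^-]^3
Precipitation begins when Q = Ksp. With [Ce^3+] = 0.0733 M:
1.85 × 10^-20 = (0.0733) × [OH^-]^3
[OH^-] = (1.85 × 10^-20 / 7.33 × 10^-2)^(1/3) = 6.32 x 10^-7 M

6.32 × 10^-7 M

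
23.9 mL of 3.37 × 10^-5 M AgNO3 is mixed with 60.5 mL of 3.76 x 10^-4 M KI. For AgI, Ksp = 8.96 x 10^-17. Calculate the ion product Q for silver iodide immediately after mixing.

Total volume = 23.9 + 60.5 = 84.4 mL.
[Ag^+] = 3.37 × 10^-5 × (23.9/84.4) = 9.543 x 10^-6 M
[I^-] = 3.76 x 10^-4 × (60.5/84.4) = 2.695 x 10^-4 M
AgI(s) <=> Ag^+(aq) + I^-(aq), so Q = [Ag^+][I^-]
Q = (9.543 × 10^-6)(2.695 × 10^-4) = 2.57 × 10^-9
Q > Ksp, so AgI will precipitate.

Q = 2.57e-9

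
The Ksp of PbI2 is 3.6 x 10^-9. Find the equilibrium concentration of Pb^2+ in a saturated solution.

9.7 × 10^-4 M

PbI2(s) <=> Pb^2+(aq) + 2 I^-(aq)
Ksp = [Pb^2+][I^-]^2
With molar solubility s: [Pb^2+] = s, [I^-] = 2s.
Ksp = s(2s)^2 = 4s^3
Solving, s = (3.6 x 10^-9/4)^(1/3) = 9.65 x 10^-4 M
[Pb^2+] = s = 9.7 x 10^-4 M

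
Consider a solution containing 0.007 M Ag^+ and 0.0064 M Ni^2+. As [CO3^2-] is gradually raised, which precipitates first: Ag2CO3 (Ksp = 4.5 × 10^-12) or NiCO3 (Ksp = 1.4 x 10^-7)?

Ag2CO3

Each salt begins to precipitate when Q = Ksp, i.e. when [CO3^2-] reaches its threshold.
For Ag2CO3: 4.5 × 10^-12 = (0.007)^2 × [CO3^2-]  ⇒  [CO3^2-] = 9.2 × 10^-8 M.
For NiCO3: 1.4 x 10^-7 = 0.0064 × [CO3^2-]  ⇒  [CO3^2-] = 2.2 × 10^-5 M.
The salt with the lower threshold [CO3^2-] precipitates first: Ag2CO3.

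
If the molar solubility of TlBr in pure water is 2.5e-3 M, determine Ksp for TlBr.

TlBr(s) ⇌ Tl^+(aq) + Br^-(aq)
Let s = molar solubility. Then [Tl^+] = s and [Br^-] = s.
Ksp = [Tl^+][Br^-]
Ksp = (s)(s) = s^2
With s = 2.5 x 10^-3: Ksp = 6.3 x 10^-6

Ksp ≈ 6.3 × 10^-6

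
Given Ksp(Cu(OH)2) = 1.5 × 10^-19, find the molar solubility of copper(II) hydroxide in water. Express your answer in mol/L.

Cu(OH)2(s) ⇌ Cu^2+ + 2 OH^-
Ksp = [Cu^2+][OH^-]^2
If s mol/L of Cu(OH)2 dissolves, [Cu^2+] = s and [OH^-] = 2s.
Substituting: Ksp = s(2s)^2 = 4s^3
s = (1.5 × 10^-19 / 4)^(1/3) = 3.3 × 10^-7 M

3.3 x 10^-7 M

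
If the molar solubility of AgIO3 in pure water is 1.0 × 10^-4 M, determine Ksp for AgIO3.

Ksp ≈ 1.0 × 10^-8

AgIO3(s) ⇌ Ag^+(aq) + IO3^-(aq)
With molar solubility s: [Ag^+] = s, [IO3^-] = s.
Ksp = [Ag^+][IO3^-]
Ksp = s × s = s^2
With s = 1.0 × 10^-4: Ksp = 1.0 x 10^-8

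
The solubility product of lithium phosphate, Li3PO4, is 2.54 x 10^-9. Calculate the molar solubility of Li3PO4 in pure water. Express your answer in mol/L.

Li3PO4(s) ⇌ 3 Li^+ + PO4^3-
Ksp = [Li^+]^3[PO4^3-]
If s mol/L of Li3PO4 dissolves, [Li^+] = 3s and [PO4^3-] = s.
So Ksp = (3s)^3 × s = 27s^4
s = (2.54 x 10^-9 / 27)^(1/4) = 3.11 × 10^-3 M

3.11 × 10^-3 M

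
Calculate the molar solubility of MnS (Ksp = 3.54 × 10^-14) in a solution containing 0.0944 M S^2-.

MnS(s) ⇌ Mn^2+(aq) + S^2-(aq)
Ksp = [Mn^2+][S^2-]
Let s be the molar solubility in this solution. [Mn^2+] = s, [S^2-] = 0.0944 + s ≈ 0.0944 (since the S^2- already present dominates).
Ksp ≈ s × 0.0944
s = 3.75 x 10^-13 M
Check: s = 3.8 × 10^-13 ≪ 0.0944, so the approximation is valid.

s = 3.75 × 10^-13 M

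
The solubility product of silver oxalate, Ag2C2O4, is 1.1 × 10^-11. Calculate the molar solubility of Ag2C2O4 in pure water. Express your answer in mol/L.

1.4 x 10^-4 M

Ag2C2O4(s) <=> 2 Ag^+ + C2O4^2-
Ksp = [Ag^+]^2[C2O4^2-]
With molar solubility s: [Ag^+] = 2s, [C2O4^2-] = s.
Substituting: Ksp = (2s)^2s = 4s^3
s^3 = 1.1 × 10^-11 / 4, so s = 1.4 × 10^-4 M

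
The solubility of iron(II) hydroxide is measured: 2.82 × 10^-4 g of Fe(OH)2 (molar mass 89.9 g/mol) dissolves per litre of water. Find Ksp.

Molar solubility s = (2.82 x 10^-4 g/L) / (89.9 g/mol) = 3.137 x 10^-6 M.
Fe(OH)2(s) ⇌ Fe^2+ + 2 OH^-
Let s = molar solubility. Then [Fe^2+] = s and [OH^-] = 2s.
Ksp = [Fe^2+][OH^-]^2
So Ksp = s × (2s)^2 = 4s^3
With s = 3.137 × 10^-6: Ksp = 1.23 x 10^-16

Ksp ≈ 1.23 × 10^-16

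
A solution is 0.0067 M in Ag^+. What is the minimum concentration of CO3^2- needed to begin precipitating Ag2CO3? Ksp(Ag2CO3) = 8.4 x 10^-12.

Ag2CO3(s) ⇌ 2 Ag^+(aq) + CO3^2-(aq)
Ksp = [Ag^+]^2[CO3^2-]
Precipitation begins when Q = Ksp. With [Ag^+] = 0.0067 M:
8.4 x 10^-12 = (0.0067)^2 × [CO3^2-]
[CO3^2-] = (8.4 x 10^-12 / 4.49 x 10^-5) = 1.9 × 10^-7 M

1.9e-7 M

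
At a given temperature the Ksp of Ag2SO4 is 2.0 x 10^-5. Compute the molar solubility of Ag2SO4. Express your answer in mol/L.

Ag2SO4(s) ⇌ 2 Ag^+ + SO4^2-
Ksp = [Ag^+]^2[SO4^2-]
With molar solubility s: [Ag^+] = 2s, [SO4^2-] = s.
Substituting: Ksp = (2s)^2s = 4s^3
s = (2.0 x 10^-5 / 4)^(1/3) = 1.7 × 10^-2 M

s ≈ 1.7e-2 M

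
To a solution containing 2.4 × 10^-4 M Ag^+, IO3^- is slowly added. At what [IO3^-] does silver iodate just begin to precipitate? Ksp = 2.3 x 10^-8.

[IO3^-] ≈ 9.6e-5 M

AgIO3(s) ⇌ Ag^+ + IO3^-
Ksp = [Ag^+][IO3^-]
Precipitation begins when Q = Ksp. With [Ag^+] = 2.4 × 10^-4 M:
2.3 x 10^-8 = (2.4 × 10^-4) × [IO3^-]
[IO3^-] = (2.3 x 10^-8 / 2.4 × 10^-4) = 9.6 x 10^-5 M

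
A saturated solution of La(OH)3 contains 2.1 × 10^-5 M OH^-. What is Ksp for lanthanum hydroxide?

6.5 × 10^-20

La(OH)3(s) ⇌ La^3+ + 3 OH^-
Stoichiometry gives [La^3+] = (1/3)[OH^-] = 7.00 × 10^-6 M.
Ksp = [La^3+][OH^-]^3
Ksp = 7.00 × 10^-6 × (2.1 x 10^-5)^3 = 6.5 x 10^-20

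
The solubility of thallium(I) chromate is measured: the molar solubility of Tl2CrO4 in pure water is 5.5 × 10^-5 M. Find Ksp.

6.7 × 10^-13

Tl2CrO4(s) ⇌ 2 Tl^+ + CrO4^2-
Let s = molar solubility. Then [Tl^+] = 2s and [CrO4^2-] = s.
Ksp = [Tl^+]^2[CrO4^2-]
Ksp = (2s)^2s = 4s^3
Ksp = 4 × (5.5 x 10^-5)^3 = 6.7 × 10^-13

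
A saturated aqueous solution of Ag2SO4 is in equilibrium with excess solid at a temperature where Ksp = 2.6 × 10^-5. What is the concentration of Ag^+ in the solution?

Ag2SO4(s) ⇌ 2 Ag^+ + SO4^2-
Ksp = [Ag^+]^2[SO4^2-]
For each mole of Ag2SO4 that dissolves: [Ag^+] = 2s, [SO4^2-] = s.
So Ksp = (2s)^2 × s = 4s^3
s^3 = 2.6 × 10^-5 / 4, so s = 1.87 × 10^-2 M
[Ag^+] = 2s = 3.7 x 10^-2 M

[Ag^+] = 0.037 M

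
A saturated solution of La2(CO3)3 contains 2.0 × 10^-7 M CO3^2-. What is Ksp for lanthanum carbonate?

Ksp = 1.4 × 10^-34

La2(CO3)3(s) ⇌ 2 La^3+ + 3 CO3^2-
Stoichiometry gives [La^3+] = (2/3)[CO3^2-] = 1.33 × 10^-7 M.
Ksp = [La^3+]^2[CO3^2-]^3
Ksp = (1.33 × 10^-7)^2 × (2.0 × 10^-7)^3 = 1.4 x 10^-34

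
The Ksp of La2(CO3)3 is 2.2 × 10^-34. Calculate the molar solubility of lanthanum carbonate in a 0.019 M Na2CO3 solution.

La2(CO3)3(s) ⇌ 2 La^3+ + 3 CO3^2-
Ksp = [La^3+]^2[CO3^2-]^3
Let s = moles of La2(CO3)3 that dissolve per litre. [La^3+] = 2s, [CO3^2-] = 0.019 + 3s ≈ 0.019 (common-ion effect: CO3^2- is already 0.019 M).
Ksp ≈ (2s)^2 × (0.019)^3
s = 2.8 × 10^-15 M
Check: 3s = 8.5 × 10^-15 ≪ 0.019, so the approximation is valid.

s = 2.8 × 10^-15 M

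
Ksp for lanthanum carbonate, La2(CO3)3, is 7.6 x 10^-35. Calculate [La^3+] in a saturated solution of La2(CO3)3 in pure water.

La2(CO3)3(s) ⇌ 2 La^3+ + 3 CO3^2-
Ksp = [La^3+]^2[CO3^2-]^3
With molar solubility s: [La^3+] = 2s, [CO3^2-] = 3s.
So Ksp = (2s)^2 × (3s)^3 = 108s^5
s = (7.6 x 10^-35 / 108)^(1/5) = 5.88 × 10^-8 M
[La^3+] = 2s = 1.2 × 10^-7 M

[La^3+] = 1.2 × 10^-7 M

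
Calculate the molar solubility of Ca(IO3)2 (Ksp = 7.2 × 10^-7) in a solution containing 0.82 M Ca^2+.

Ca(IO3)2(s) <=> Ca^2+ + 2 IO3^-
Ksp = [Ca^2+][IO3^-]^2
Let s be the molar solubility in this solution. [Ca^2+] = 0.82 + s ≈ 0.82, [IO3^-] = 2s (common-ion effect: Ca^2+ is already 0.82 M).
Ksp ≈ 0.82 × (2s)^2
s = 4.7 × 10^-4 M
Check: s = 4.7 x 10^-4 ≪ 0.82, so the approximation is valid.

s ≈ 4.7 × 10^-4 M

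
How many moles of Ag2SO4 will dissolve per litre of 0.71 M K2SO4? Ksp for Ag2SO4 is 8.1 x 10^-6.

Ag2SO4(s) ⇌ 2 Ag^+(aq) + SO4^2-(aq)
Ksp = [Ag^+]^2[SO4^2-]
Let s be the molar solubility in this solution. [Ag^+] = 2s, [SO4^2-] = 0.71 + s ≈ 0.71 (Ksp is small, so little additional dissolves).
Ksp ≈ (2s)^2 × 0.71
s = 1.7 × 10^-3 M
Check: s = 1.7 × 10^-3 ≪ 0.71, so the approximation is valid.

s = 1.7e-3 M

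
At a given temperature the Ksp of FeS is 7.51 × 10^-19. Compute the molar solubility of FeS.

FeS(s) <=> Fe^2+(aq) + S^2-(aq)
Ksp = [Fe^2+][S^2-]
Let s = molar solubility. Then [Fe^2+] = s and [S^2-] = s.
Ksp = (s)(s) = s^2
s = (7.51 × 10^-19)^(1/2) = 8.67 × 10^-10 M

s ≈ 8.67 × 10^-10 M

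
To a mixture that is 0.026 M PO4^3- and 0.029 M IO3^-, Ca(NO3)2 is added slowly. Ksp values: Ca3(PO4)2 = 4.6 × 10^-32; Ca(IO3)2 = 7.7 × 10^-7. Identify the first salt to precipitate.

Each salt begins to precipitate when Q = Ksp, i.e. when [Ca^2+] reaches its threshold.
For Ca3(PO4)2: 4.6 × 10^-32 = (0.026)^2 × [Ca^2+]^3  ⇒  [Ca^2+] = 4.1 × 10^-10 M.
For Ca(IO3)2: 7.7 × 10^-7 = (0.029)^2 × [Ca^2+]  ⇒  [Ca^2+] = 9.2 × 10^-4 M.
The salt with the lower threshold [Ca^2+] precipitates first: Ca3(PO4)2.

Ca3(PO4)2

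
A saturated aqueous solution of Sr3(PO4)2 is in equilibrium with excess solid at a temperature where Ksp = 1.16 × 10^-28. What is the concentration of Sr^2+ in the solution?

Sr3(PO4)2(s) <=> 3 Sr^2+(aq) + 2 PO4^3-(aq)
Ksp = [Sr^2+]^3[PO4^3-]^2
Let s = molar solubility. Then [Sr^2+] = 3s and [PO4^3-] = 2s.
Ksp = (3s)^3(2s)^2 = 108s^5
s^5 = 1.16 × 10^-28 / 108, so s = 1.014 × 10^-6 M
[Sr^2+] = 3s = 3.04 × 10^-6 M

[Sr^2+] = 3.04 x 10^-6 M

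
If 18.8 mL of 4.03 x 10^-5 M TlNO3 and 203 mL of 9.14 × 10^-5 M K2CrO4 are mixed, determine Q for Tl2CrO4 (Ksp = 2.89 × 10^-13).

Total volume = 18.8 + 203 = 221.8 mL.
[Tl^+] = 4.03 × 10^-5 × (18.8/221.8) = 3.416 x 10^-6 M
[CrO4^2-] = 9.14 x 10^-5 × (203/221.8) = 8.365 × 10^-5 M
Tl2CrO4(s) <=> 2 Tl^+(aq) + CrO4^2-(aq), so Q = [Tl^+]^2[CrO4^2-]
Q = (3.416 × 10^-6)^2(8.365 × 10^-5) = 9.76 × 10^-16
Q < Ksp, so no precipitate of Tl2CrO4 forms.

9.76 x 10^-16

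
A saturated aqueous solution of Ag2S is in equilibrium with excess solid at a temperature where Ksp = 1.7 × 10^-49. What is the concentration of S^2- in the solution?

Ag2S(s) <=> 2 Ag^+(aq) + S^2-(aq)
Ksp = [Ag^+]^2[S^2-]
If s mol/L of Ag2S dissolves, [Ag^+] = 2s and [S^2-] = s.
Substituting: Ksp = (2s)^2s = 4s^3
s = (1.7 × 10^-49 / 4)^(1/3) = 3.49 × 10^-17 M
[S^2-] = s = 3.5 × 10^-17 M

3.5 × 10^-17 M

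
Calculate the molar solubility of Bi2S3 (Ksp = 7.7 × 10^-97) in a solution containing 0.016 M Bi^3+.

Bi2S3(s) ⇌ 2 Bi^3+(aq) + 3 S^2-(aq)
Ksp = [Bi^3+]^2[S^2-]^3
If s mol/L dissolves here, [Bi^3+] = 0.016 + 2s ≈ 0.016, [S^2-] = 3s (common-ion effect: Bi^3+ is already 0.016 M).
Ksp ≈ (0.016)^2 × (3s)^3
s = 4.8 × 10^-32 M
Check: 2s = 9.6 × 10^-32 ≪ 0.016, so the approximation is valid.

4.8e-32 M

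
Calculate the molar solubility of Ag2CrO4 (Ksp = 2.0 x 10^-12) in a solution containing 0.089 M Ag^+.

2.5 × 10^-10 M

Ag2CrO4(s) <=> 2 Ag^+ + CrO4^2-
Ksp = [Ag^+]^2[CrO4^2-]
Let s = moles of Ag2CrO4 that dissolve per litre. [Ag^+] = 0.089 + 2s ≈ 0.089, [CrO4^2-] = s (common-ion effect: Ag^+ is already 0.089 M).
Ksp ≈ (0.089)^2 × s
s = 2.5 × 10^-10 M
Check: 2s = 5.0 x 10^-10 ≪ 0.089, so the approximation is valid.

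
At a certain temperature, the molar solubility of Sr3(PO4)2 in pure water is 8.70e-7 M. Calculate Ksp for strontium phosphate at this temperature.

Sr3(PO4)2(s) ⇌ 3 Sr^2+ + 2 PO4^3-
For each mole of Sr3(PO4)2 that dissolves: [Sr^2+] = 3s, [PO4^3-] = 2s.
Ksp = [Sr^2+]^3[PO4^3-]^2
So Ksp = (3s)^3 × (2s)^2 = 108s^5
Ksp = 108 × (8.70 × 10^-7)^5 = 5.38 × 10^-29

Ksp ≈ 5.38 x 10^-29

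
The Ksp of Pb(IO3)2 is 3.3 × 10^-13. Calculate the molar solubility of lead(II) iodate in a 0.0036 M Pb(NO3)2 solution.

4.8 × 10^-6 M

Pb(IO3)2(s) ⇌ Pb^2+(aq) + 2 IO3^-(aq)
Ksp = [Pb^2+][IO3^-]^2
Let s be the molar solubility in this solution. [Pb^2+] = 0.0036 + s ≈ 0.0036, [IO3^-] = 2s (common-ion effect: Pb^2+ is already 0.0036 M).
Ksp ≈ 0.0036 × (2s)^2
s = 4.8 × 10^-6 M
Check: s = 4.8 × 10^-6 ≪ 0.0036, so the approximation is valid.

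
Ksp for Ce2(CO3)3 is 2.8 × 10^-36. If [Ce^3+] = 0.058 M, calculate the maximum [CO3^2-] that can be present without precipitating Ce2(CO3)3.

Ce2(CO3)3(s) ⇌ 2 Ce^3+ + 3 CO3^2-
Ksp = [Ce^3+]^2[CO3^2-]^3
Precipitation begins when Q = Ksp. With [Ce^3+] = 0.058 M:
2.8 × 10^-36 = (0.058)^2 × [CO3^2-]^3
[CO3^2-] = (2.8 × 10^-36 / 3.36 x 10^-3)^(1/3) = 9.4 × 10^-12 M

[CO3^2-] ≈ 9.4 x 10^-12 M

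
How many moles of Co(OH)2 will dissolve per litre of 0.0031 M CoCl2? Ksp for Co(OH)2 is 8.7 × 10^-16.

Co(OH)2(s) ⇌ Co^2+ + 2 OH^-
Ksp = [Co^2+][OH^-]^2
Let s = moles of Co(OH)2 that dissolve per litre. [Co^2+] = 0.0031 + s ≈ 0.0031, [OH^-] = 2s (since Co^2+ from CoCl2 dominates).
Ksp ≈ 0.0031 × (2s)^2
s = 2.6 x 10^-7 M
Check: s = 2.6 x 10^-7 ≪ 0.0031, so the approximation is valid.

s = 2.6 x 10^-7 M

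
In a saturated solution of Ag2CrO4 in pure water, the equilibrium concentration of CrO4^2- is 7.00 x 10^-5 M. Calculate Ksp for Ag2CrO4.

Ag2CrO4(s) ⇌ 2 Ag^+ + CrO4^2-
Stoichiometry gives [Ag^+] = (2/1)[CrO4^2-] = 1.400 × 10^-4 M.
Ksp = [Ag^+]^2[CrO4^2-]
Ksp = (1.400 × 10^-4)^2 × 7.00 x 10^-5 = 1.37 × 10^-12

1.37 × 10^-12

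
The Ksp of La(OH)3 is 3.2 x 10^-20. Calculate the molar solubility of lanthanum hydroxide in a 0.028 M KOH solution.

La(OH)3(s) ⇌ La^3+(aq) + 3 OH^-(aq)
Ksp = [La^3+][OH^-]^3
Let s be the molar solubility in this solution. [La^3+] = s, [OH^-] = 0.028 + 3s ≈ 0.028 (since OH^- from KOH dominates).
Ksp ≈ s × (0.028)^3
s = 1.5 × 10^-15 M
Check: 3s = 4.4 × 10^-15 ≪ 0.028, so the approximation is valid.

s ≈ 1.5e-15 M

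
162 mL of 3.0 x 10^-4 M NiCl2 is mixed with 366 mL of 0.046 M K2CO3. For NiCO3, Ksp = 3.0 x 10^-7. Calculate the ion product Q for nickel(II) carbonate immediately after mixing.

Total volume = 162 + 366 = 528 mL.
[Ni^2+] = 3.0 × 10^-4 × (162/528) = 9.20 × 10^-5 M
[CO3^2-] = 4.6 × 10^-2 × (366/528) = 3.19 × 10^-2 M
NiCO3(s) <=> Ni^2+(aq) + CO3^2-(aq), so Q = [Ni^2+][CO3^2-]
Q = (9.20 x 10^-5)(3.19 × 10^-2) = 2.9 x 10^-6
Q > Ksp, so NiCO3 will precipitate.

2.9 × 10^-6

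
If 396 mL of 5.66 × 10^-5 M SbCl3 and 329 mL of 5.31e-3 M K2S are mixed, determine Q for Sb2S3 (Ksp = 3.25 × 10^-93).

Total volume = 396 + 329 = 725 mL.
[Sb^3+] = 5.66 × 10^-5 × (396/725) = 3.092 × 10^-5 M
[S^2-] = 5.31 × 10^-3 × (329/725) = 2.410 x 10^-3 M
Sb2S3(s) ⇌ 2 Sb^3+ + 3 S^2-, so Q = [Sb^3+]^2[S^2-]^3
Q = (3.092 × 10^-5)^2(2.410 x 10^-3)^3 = 1.34 x 10^-17
Q > Ksp, so Sb2S3 will precipitate.

1.34e-17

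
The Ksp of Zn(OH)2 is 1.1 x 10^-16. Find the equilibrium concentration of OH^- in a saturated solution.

6.0e-6 M

Zn(OH)2(s) ⇌ Zn^2+ + 2 OH^-
Ksp = [Zn^2+][OH^-]^2
For each mole of Zn(OH)2 that dissolves: [Zn^2+] = s, [OH^-] = 2s.
So Ksp = s × (2s)^2 = 4s^3
Solving, s = (1.1 x 10^-16/4)^(1/3) = 3.02 × 10^-6 M
[OH^-] = 2s = 6.0 x 10^-6 M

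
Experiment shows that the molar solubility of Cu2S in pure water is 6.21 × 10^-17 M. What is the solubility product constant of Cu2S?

Ksp = 9.58 × 10^-49

Cu2S(s) ⇌ 2 Cu^+ + S^2-
For each mole of Cu2S that dissolves: [Cu^+] = 2s, [S^2-] = s.
Ksp = [Cu^+]^2[S^2-]
Substituting: Ksp = (2s)^2s = 4s^3
With s = 6.21 x 10^-17: Ksp = 9.58 × 10^-49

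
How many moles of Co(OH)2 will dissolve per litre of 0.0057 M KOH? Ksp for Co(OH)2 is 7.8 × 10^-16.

2.4e-11 M

Co(OH)2(s) ⇌ Co^2+ + 2 OH^-
Ksp = [Co^2+][OH^-]^2
Let s = moles of Co(OH)2 that dissolve per litre. [Co^2+] = s, [OH^-] = 0.0057 + 2s ≈ 0.0057 (common-ion effect: OH^- is already 0.0057 M).
Ksp ≈ s × (0.0057)^2
s = 2.4 × 10^-11 M
Check: 2s = 4.8 × 10^-11 ≪ 0.0057, so the approximation is valid.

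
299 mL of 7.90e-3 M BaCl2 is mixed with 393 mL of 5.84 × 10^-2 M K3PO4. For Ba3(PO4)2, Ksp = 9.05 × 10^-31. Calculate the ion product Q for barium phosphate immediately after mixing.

4.37 x 10^-11

Total volume = 299 + 393 = 692 mL.
[Ba^2+] = 7.90 x 10^-3 × (299/692) = 3.413 × 10^-3 M
[PO4^3-] = 5.84 x 10^-2 × (393/692) = 3.317 × 10^-2 M
Ba3(PO4)2(s) ⇌ 3 Ba^2+(aq) + 2 PO4^3-(aq), so Q = [Ba^2+]^3[PO4^3-]^2
Q = (3.413 x 10^-3)^3(3.317 × 10^-2)^2 = 4.37 × 10^-11
Q > Ksp, so Ba3(PO4)2 will precipitate.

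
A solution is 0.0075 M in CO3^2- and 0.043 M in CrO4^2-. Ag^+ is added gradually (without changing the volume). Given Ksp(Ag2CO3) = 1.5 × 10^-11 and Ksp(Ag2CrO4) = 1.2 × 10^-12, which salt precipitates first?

Precipitation of each salt starts when its ion product equals its Ksp.
For Ag2CO3: 1.5 × 10^-11 = 0.0075 × [Ag^+]^2  ⇒  [Ag^+] = 4.5 × 10^-5 M.
For Ag2CrO4: 1.2 × 10^-12 = 0.043 × [Ag^+]^2  ⇒  [Ag^+] = 5.3 × 10^-6 M.
The salt with the lower threshold [Ag^+] precipitates first: Ag2CrO4.

Ag2CrO4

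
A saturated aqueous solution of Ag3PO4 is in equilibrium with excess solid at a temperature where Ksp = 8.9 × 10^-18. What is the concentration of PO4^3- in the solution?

[PO4^3-] = 2.4 × 10^-5 M

Ag3PO4(s) ⇌ 3 Ag^+ + PO4^3-
Ksp = [Ag^+]^3[PO4^3-]
With molar solubility s: [Ag^+] = 3s, [PO4^3-] = s.
So Ksp = (3s)^3 × s = 27s^4
Solving, s = (8.9 × 10^-18/27)^(1/4) = 2.40 × 10^-5 M
[PO4^3-] = s = 2.4 x 10^-5 M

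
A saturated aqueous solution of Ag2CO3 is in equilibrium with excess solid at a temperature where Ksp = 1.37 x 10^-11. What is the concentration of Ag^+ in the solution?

3.01 x 10^-4 M

Ag2CO3(s) ⇌ 2 Ag^+ + CO3^2-
Ksp = [Ag^+]^2[CO3^2-]
For each mole of Ag2CO3 that dissolves: [Ag^+] = 2s, [CO3^2-] = s.
So Ksp = (2s)^2 × s = 4s^3
Solving, s = (1.37 x 10^-11/4)^(1/3) = 1.507 × 10^-4 M
[Ag^+] = 2s = 3.01 x 10^-4 M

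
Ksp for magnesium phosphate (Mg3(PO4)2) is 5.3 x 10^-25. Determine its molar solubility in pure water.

Mg3(PO4)2(s) ⇌ 3 Mg^2+ + 2 PO4^3-
Ksp = [Mg^2+]^3[PO4^3-]^2
Let s = molar solubility. Then [Mg^2+] = 3s and [PO4^3-] = 2s.
Substituting: Ksp = (3s)^3(2s)^2 = 108s^5
s = (5.3 x 10^-25 / 108)^(1/5) = 5.5 x 10^-6 M

s ≈ 5.5e-6 M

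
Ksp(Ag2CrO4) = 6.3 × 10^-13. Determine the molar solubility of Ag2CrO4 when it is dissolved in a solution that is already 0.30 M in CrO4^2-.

Ag2CrO4(s) <=> 2 Ag^+(aq) + CrO4^2-(aq)
Ksp = [Ag^+]^2[CrO4^2-]
If s mol/L dissolves here, [Ag^+] = 2s, [CrO4^2-] = 0.30 + s ≈ 0.30 (Ksp is small, so little additional dissolves).
Ksp ≈ (2s)^2 × 0.30
s = 7.2 × 10^-7 M
Check: s = 7.2 x 10^-7 ≪ 0.30, so the approximation is valid.

s ≈ 7.2 × 10^-7 M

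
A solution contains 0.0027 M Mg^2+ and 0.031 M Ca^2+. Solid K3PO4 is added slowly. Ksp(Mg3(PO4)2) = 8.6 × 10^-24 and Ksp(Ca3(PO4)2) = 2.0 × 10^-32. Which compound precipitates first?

Precipitation of each salt starts when its ion product equals its Ksp.
For Mg3(PO4)2: 8.6 × 10^-24 = (0.0027)^3 × [PO4^3-]^2  ⇒  [PO4^3-] = 2.1 x 10^-8 M.
For Ca3(PO4)2: 2.0 × 10^-32 = (0.031)^3 × [PO4^3-]^2  ⇒  [PO4^3-] = 2.6 x 10^-14 M.
The salt with the lower threshold [PO4^3-] precipitates first: Ca3(PO4)2.

Ca3(PO4)2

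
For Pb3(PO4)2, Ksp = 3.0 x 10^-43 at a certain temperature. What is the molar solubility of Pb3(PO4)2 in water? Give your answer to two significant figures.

Pb3(PO4)2(s) ⇌ 3 Pb^2+ + 2 PO4^3-
Ksp = [Pb^2+]^3[PO4^3-]^2
Let s = molar solubility. Then [Pb^2+] = 3s and [PO4^3-] = 2s.
So Ksp = (3s)^3 × (2s)^2 = 108s^5
s = (3.0 x 10^-43 / 108)^(1/5) = 1.2 × 10^-9 M

s ≈ 1.2 x 10^-9 M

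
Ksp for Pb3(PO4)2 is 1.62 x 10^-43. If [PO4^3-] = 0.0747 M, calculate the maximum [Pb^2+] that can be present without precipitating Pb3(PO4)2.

[Pb^2+] ≈ 3.07e-14 M

Pb3(PO4)2(s) ⇌ 3 Pb^2+(aq) + 2 PO4^3-(aq)
Ksp = [Pb^2+]^3[PO4^3-]^2
Precipitation begins when Q = Ksp. With [PO4^3-] = 0.0747 M:
1.62 x 10^-43 = (0.0747)^2 × [Pb^2+]^3
[Pb^2+] = (1.62 x 10^-43 / 5.580 × 10^-3)^(1/3) = 3.07 x 10^-14 M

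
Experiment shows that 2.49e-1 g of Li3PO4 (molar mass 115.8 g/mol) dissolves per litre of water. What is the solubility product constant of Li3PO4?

Ksp ≈ 5.77e-10

Molar solubility s = (2.49 × 10^-1 g/L) / (115.8 g/mol) = 2.150 × 10^-3 M.
Li3PO4(s) <=> 3 Li^+ + PO4^3-
If s mol/L of Li3PO4 dissolves, [Li^+] = 3s and [PO4^3-] = s.
Ksp = [Li^+]^3[PO4^3-]
Ksp = (3s)^3s = 27s^4
Ksp = 27 × (2.150 × 10^-3)^4 = 5.77 x 10^-10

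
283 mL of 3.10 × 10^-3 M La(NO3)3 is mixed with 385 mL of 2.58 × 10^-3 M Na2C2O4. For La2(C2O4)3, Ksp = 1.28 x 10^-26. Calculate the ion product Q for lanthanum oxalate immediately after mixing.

5.67e-15

Total volume = 283 + 385 = 668 mL.
[La^3+] = 3.10 x 10^-3 × (283/668) = 1.313 x 10^-3 M
[C2O4^2-] = 2.58 × 10^-3 × (385/668) = 1.487 x 10^-3 M
La2(C2O4)3(s) ⇌ 2 La^3+ + 3 C2O4^2-, so Q = [La^3+]^2[C2O4^2-]^3
Q = (1.313 x 10^-3)^2(1.487 x 10^-3)^3 = 5.67 x 10^-15
Q > Ksp, so La2(C2O4)3 will precipitate.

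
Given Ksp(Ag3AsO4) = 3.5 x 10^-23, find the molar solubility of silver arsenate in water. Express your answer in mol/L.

1.1 x 10^-6 M

Ag3AsO4(s) <=> 3 Ag^+(aq) + AsO4^3-(aq)
Ksp = [Ag^+]^3[AsO4^3-]
If s mol/L of Ag3AsO4 dissolves, [Ag^+] = 3s and [AsO4^3-] = s.
Substituting: Ksp = (3s)^3s = 27s^4
s^4 = 3.5 x 10^-23 / 27, so s = 1.1 x 10^-6 M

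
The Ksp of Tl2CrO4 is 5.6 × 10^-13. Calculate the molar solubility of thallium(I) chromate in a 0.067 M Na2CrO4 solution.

Tl2CrO4(s) <=> 2 Tl^+ + CrO4^2-
Ksp = [Tl^+]^2[CrO4^2-]
Let s be the molar solubility in this solution. [Tl^+] = 2s, [CrO4^2-] = 0.067 + s ≈ 0.067 (Ksp is small, so little additional dissolves).
Ksp ≈ (2s)^2 × 0.067
s = 1.4 × 10^-6 M
Check: s = 1.4 × 10^-6 ≪ 0.067, so the approximation is valid.

s = 1.4 x 10^-6 M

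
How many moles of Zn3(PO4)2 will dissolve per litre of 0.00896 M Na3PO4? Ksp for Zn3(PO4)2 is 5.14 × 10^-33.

s = 1.33 × 10^-10 M

Zn3(PO4)2(s) <=> 3 Zn^2+ + 2 PO4^3-
Ksp = [Zn^2+]^3[PO4^3-]^2
If s mol/L dissolves here, [Zn^2+] = 3s, [PO4^3-] = 0.00896 + 2s ≈ 0.00896 (since PO4^3- from Na3PO4 dominates).
Ksp ≈ (3s)^3 × (0.00896)^2
s = 1.33 x 10^-10 M
Check: 2s = 2.7 × 10^-10 ≪ 0.00896, so the approximation is valid.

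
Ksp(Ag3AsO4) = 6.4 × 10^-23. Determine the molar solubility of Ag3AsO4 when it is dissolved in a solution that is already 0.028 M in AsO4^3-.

Ag3AsO4(s) ⇌ 3 Ag^+(aq) + AsO4^3-(aq)
Ksp = [Ag^+]^3[AsO4^3-]
Let s = moles of Ag3AsO4 that dissolve per litre. [Ag^+] = 3s, [AsO4^3-] = 0.028 + s ≈ 0.028 (Ksp is small, so little additional dissolves).
Ksp ≈ (3s)^3 × 0.028
s = 4.4 x 10^-8 M
Check: s = 4.4 × 10^-8 ≪ 0.028, so the approximation is valid.

s = 4.4 × 10^-8 M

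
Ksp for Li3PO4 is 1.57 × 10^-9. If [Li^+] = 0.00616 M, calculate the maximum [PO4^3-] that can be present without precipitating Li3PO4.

Li3PO4(s) ⇌ 3 Li^+(aq) + PO4^3-(aq)
Ksp = [Li^+]^3[PO4^3-]
Precipitation begins when Q = Ksp. With [Li^+] = 0.00616 M:
1.57 × 10^-9 = (0.00616)^3 × [PO4^3-]
[PO4^3-] = (1.57 × 10^-9 / 2.337 x 10^-7) = 6.72 × 10^-3 M

[PO4^3-] ≈ 6.72 × 10^-3 M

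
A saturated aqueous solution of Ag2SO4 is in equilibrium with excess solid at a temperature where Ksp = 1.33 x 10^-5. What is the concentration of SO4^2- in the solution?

Ag2SO4(s) ⇌ 2 Ag^+ + SO4^2-
Ksp = [Ag^+]^2[SO4^2-]
Let s = molar solubility. Then [Ag^+] = 2s and [SO4^2-] = s.
So Ksp = (2s)^2 × s = 4s^3
s = (1.33 x 10^-5 / 4)^(1/3) = 1.493 × 10^-2 M
[SO4^2-] = s = 1.49 × 10^-2 M

[SO4^2-] ≈ 1.49 × 10^-2 M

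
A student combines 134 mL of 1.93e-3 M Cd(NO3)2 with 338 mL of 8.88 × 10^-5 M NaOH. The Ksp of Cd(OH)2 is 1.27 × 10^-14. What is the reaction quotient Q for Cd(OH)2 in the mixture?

Total volume = 134 + 338 = 472 mL.
[Cd^2+] = 1.93 x 10^-3 × (134/472) = 5.479 × 10^-4 M
[OH^-] = 8.88 x 10^-5 × (338/472) = 6.359 x 10^-5 M
Cd(OH)2(s) <=> Cd^2+(aq) + 2 OH^-(aq), so Q = [Cd^2+][OH^-]^2
Q = (5.479 × 10^-4)(6.359 × 10^-5)^2 = 2.22 × 10^-12
Q > Ksp, so Cd(OH)2 will precipitate.

2.22 × 10^-12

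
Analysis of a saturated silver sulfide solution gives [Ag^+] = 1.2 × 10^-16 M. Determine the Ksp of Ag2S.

Ksp = 8.6 × 10^-49

Ag2S(s) ⇌ 2 Ag^+ + S^2-
Stoichiometry gives [S^2-] = (1/2)[Ag^+] = 6.00 × 10^-17 M.
Ksp = [Ag^+]^2[S^2-]
Ksp = (1.2 × 10^-16)^2 × 6.00 × 10^-17 = 8.6 × 10^-49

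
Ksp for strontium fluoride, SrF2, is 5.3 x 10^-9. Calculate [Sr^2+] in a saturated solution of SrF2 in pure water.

[Sr^2+] ≈ 1.1 × 10^-3 M

SrF2(s) ⇌ Sr^2+(aq) + 2 F^-(aq)
Ksp = [Sr^2+][F^-]^2
With molar solubility s: [Sr^2+] = s, [F^-] = 2s.
So Ksp = s × (2s)^2 = 4s^3
s^3 = 5.3 x 10^-9 / 4, so s = 1.10 × 10^-3 M
[Sr^2+] = s = 1.1 × 10^-3 M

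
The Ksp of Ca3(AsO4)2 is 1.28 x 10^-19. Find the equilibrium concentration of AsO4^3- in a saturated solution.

[AsO4^3-] = 1.31 × 10^-4 M

Ca3(AsO4)2(s) ⇌ 3 Ca^2+(aq) + 2 AsO4^3-(aq)
Ksp = [Ca^2+]^3[AsO4^3-]^2
For each mole of Ca3(AsO4)2 that dissolves: [Ca^2+] = 3s, [AsO4^3-] = 2s.
Substituting: Ksp = (3s)^3(2s)^2 = 108s^5
s^5 = 1.28 x 10^-19 / 108, so s = 6.528 x 10^-5 M
[AsO4^3-] = 2s = 1.31 x 10^-4 M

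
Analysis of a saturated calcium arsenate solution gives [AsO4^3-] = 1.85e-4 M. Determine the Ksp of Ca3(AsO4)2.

Ca3(AsO4)2(s) ⇌ 3 Ca^2+ + 2 AsO4^3-
Stoichiometry gives [Ca^2+] = (3/2)[AsO4^3-] = 2.775 x 10^-4 M.
Ksp = [Ca^2+]^3[AsO4^3-]^2
Ksp = (2.775 × 10^-4)^3 × (1.85 × 10^-4)^2 = 7.31 × 10^-19

Ksp = 7.31 x 10^-19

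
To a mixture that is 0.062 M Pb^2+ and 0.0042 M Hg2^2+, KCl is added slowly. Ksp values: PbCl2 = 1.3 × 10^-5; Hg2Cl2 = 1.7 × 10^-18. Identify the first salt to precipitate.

Precipitation of each salt starts when its ion product equals its Ksp.
For PbCl2: 1.3 × 10^-5 = 0.062 × [Cl^-]^2  ⇒  [Cl^-] = 1.4 × 10^-2 M.
For Hg2Cl2: 1.7 × 10^-18 = 0.0042 × [Cl^-]^2  ⇒  [Cl^-] = 2.0 × 10^-8 M.
The salt with the lower threshold [Cl^-] precipitates first: Hg2Cl2.

Hg2Cl2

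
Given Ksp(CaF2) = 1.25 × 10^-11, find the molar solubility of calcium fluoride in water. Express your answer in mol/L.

s ≈ 1.46e-4 M

CaF2(s) ⇌ Ca^2+ + 2 F^-
Ksp = [Ca^2+][F^-]^2
If s mol/L of CaF2 dissolves, [Ca^2+] = s and [F^-] = 2s.
So Ksp = s × (2s)^2 = 4s^3
Solving, s = (1.25 × 10^-11/4)^(1/3) = 1.46 × 10^-4 M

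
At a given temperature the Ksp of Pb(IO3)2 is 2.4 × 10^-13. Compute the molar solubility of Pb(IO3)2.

s ≈ 3.9e-5 M

Pb(IO3)2(s) ⇌ Pb^2+(aq) + 2 IO3^-(aq)
Ksp = [Pb^2+][IO3^-]^2
If s mol/L of Pb(IO3)2 dissolves, [Pb^2+] = s and [IO3^-] = 2s.
Substituting: Ksp = s(2s)^2 = 4s^3
Solving, s = (2.4 × 10^-13/4)^(1/3) = 3.9 x 10^-5 M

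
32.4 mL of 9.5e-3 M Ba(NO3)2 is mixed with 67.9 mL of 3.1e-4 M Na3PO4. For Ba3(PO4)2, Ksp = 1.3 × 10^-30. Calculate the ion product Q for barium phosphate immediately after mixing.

Total volume = 32.4 + 67.9 = 100.3 mL.
[Ba^2+] = 9.5 × 10^-3 × (32.4/100.3) = 3.07 x 10^-3 M
[PO4^3-] = 3.1 × 10^-4 × (67.9/100.3) = 2.10 x 10^-4 M
Ba3(PO4)2(s) <=> 3 Ba^2+(aq) + 2 PO4^3-(aq), so Q = [Ba^2+]^3[PO4^3-]^2
Q = (3.07 x 10^-3)^3(2.10 × 10^-4)^2 = 1.3 × 10^-15
Q > Ksp, so Ba3(PO4)2 will precipitate.

Q = 1.3 × 10^-15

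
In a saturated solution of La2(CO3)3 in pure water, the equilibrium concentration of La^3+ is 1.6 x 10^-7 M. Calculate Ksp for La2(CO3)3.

Ksp ≈ 3.5e-34

La2(CO3)3(s) ⇌ 2 La^3+ + 3 CO3^2-
Stoichiometry gives [CO3^2-] = (3/2)[La^3+] = 2.40 × 10^-7 M.
Ksp = [La^3+]^2[CO3^2-]^3
Ksp = (1.6 × 10^-7)^2 × (2.40 x 10^-7)^3 = 3.5 x 10^-34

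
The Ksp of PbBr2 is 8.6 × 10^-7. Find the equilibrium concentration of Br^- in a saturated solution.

[Br^-] ≈ 1.2 × 10^-2 M

PbBr2(s) ⇌ Pb^2+ + 2 Br^-
Ksp = [Pb^2+][Br^-]^2
Let s = molar solubility. Then [Pb^2+] = s and [Br^-] = 2s.
So Ksp = s × (2s)^2 = 4s^3
Solving, s = (8.6 × 10^-7/4)^(1/3) = 5.99 x 10^-3 M
[Br^-] = 2s = 1.2 × 10^-2 M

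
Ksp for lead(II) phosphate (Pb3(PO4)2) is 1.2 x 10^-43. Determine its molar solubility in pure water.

Pb3(PO4)2(s) <=> 3 Pb^2+(aq) + 2 PO4^3-(aq)
Ksp = [Pb^2+]^3[PO4^3-]^2
For each mole of Pb3(PO4)2 that dissolves: [Pb^2+] = 3s, [PO4^3-] = 2s.
Ksp = (3s)^3(2s)^2 = 108s^5
Solving, s = (1.2 x 10^-43/108)^(1/5) = 1.0 × 10^-9 M

s ≈ 1.0e-9 M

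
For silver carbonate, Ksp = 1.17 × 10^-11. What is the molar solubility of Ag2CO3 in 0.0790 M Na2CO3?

s = 6.08 × 10^-6 M

Ag2CO3(s) <=> 2 Ag^+ + CO3^2-
Ksp = [Ag^+]^2[CO3^2-]
Let s be the molar solubility in this solution. [Ag^+] = 2s, [CO3^2-] = 0.0790 + s ≈ 0.0790 (common-ion effect: CO3^2- is already 0.0790 M).
Ksp ≈ (2s)^2 × 0.0790
s = 6.08 × 10^-6 M
Check: s = 6.1 x 10^-6 ≪ 0.0790, so the approximation is valid.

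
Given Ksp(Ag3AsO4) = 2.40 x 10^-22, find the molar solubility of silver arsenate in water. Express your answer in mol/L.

s ≈ 1.73 x 10^-6 M

Ag3AsO4(s) <=> 3 Ag^+(aq) + AsO4^3-(aq)
Ksp = [Ag^+]^3[AsO4^3-]
If s mol/L of Ag3AsO4 dissolves, [Ag^+] = 3s and [AsO4^3-] = s.
Ksp = (3s)^3s = 27s^4
s = (2.40 x 10^-22 / 27)^(1/4) = 1.73 x 10^-6 M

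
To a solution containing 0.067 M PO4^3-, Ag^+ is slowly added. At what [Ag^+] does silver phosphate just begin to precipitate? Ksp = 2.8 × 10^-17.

Ag3PO4(s) <=> 3 Ag^+ + PO4^3-
Ksp = [Ag^+]^3[PO4^3-]
Precipitation begins when Q = Ksp. With [PO4^3-] = 0.067 M:
2.8 × 10^-17 = (0.067) × [Ag^+]^3
[Ag^+] = (2.8 × 10^-17 / 6.7 x 10^-2)^(1/3) = 7.5 × 10^-6 M

7.5 × 10^-6 M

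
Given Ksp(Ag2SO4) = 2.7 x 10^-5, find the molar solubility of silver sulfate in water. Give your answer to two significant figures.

Ag2SO4(s) <=> 2 Ag^+(aq) + SO4^2-(aq)
Ksp = [Ag^+]^2[SO4^2-]
With molar solubility s: [Ag^+] = 2s, [SO4^2-] = s.
Ksp = (2s)^2s = 4s^3
Solving, s = (2.7 x 10^-5/4)^(1/3) = 1.9 × 10^-2 M

1.9 × 10^-2 M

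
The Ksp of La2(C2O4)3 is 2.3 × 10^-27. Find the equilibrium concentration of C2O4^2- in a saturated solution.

La2(C2O4)3(s) ⇌ 2 La^3+(aq) + 3 C2O4^2-(aq)
Ksp = [La^3+]^2[C2O4^2-]^3
If s mol/L of La2(C2O4)3 dissolves, [La^3+] = 2s and [C2O4^2-] = 3s.
Substituting: Ksp = (2s)^2(3s)^3 = 108s^5
s = (2.3 × 10^-27 / 108)^(1/5) = 1.84 x 10^-6 M
[C2O4^2-] = 3s = 5.5 × 10^-6 M

[C2O4^2-] ≈ 5.5e-6 M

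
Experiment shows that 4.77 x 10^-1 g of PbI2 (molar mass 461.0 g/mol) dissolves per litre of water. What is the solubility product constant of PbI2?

Molar solubility s = (4.77 × 10^-1 g/L) / (461.0 g/mol) = 1.035 x 10^-3 M.
PbI2(s) <=> Pb^2+(aq) + 2 I^-(aq)
Let s = molar solubility. Then [Pb^2+] = s and [I^-] = 2s.
Ksp = [Pb^2+][I^-]^2
Ksp = s(2s)^2 = 4s^3
Ksp = 4 × (1.035 x 10^-3)^3 = 4.43 × 10^-9

Ksp ≈ 4.43 x 10^-9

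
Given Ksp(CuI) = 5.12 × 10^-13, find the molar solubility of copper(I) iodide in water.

s = 7.16 × 10^-7 M

CuI(s) ⇌ Cu^+ + I^-
Ksp = [Cu^+][I^-]
With molar solubility s: [Cu^+] = s, [I^-] = s.
Ksp = (s)(s) = s^2
s = (5.12 × 10^-13)^(1/2) = 7.16 x 10^-7 M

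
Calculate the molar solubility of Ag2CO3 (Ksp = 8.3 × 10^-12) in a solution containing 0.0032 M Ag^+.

Ag2CO3(s) <=> 2 Ag^+ + CO3^2-
Ksp = [Ag^+]^2[CO3^2-]
Let s = moles of Ag2CO3 that dissolve per litre. [Ag^+] = 0.0032 + 2s ≈ 0.0032, [CO3^2-] = s (common-ion effect: Ag^+ is already 0.0032 M).
Ksp ≈ (0.0032)^2 × s
s = 8.1 x 10^-7 M
Check: 2s = 1.6 × 10^-6 ≪ 0.0032, so the approximation is valid.

s = 8.1 × 10^-7 M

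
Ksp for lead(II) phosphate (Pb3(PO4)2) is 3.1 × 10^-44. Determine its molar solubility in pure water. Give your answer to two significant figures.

Pb3(PO4)2(s) <=> 3 Pb^2+(aq) + 2 PO4^3-(aq)
Ksp = [Pb^2+]^3[PO4^3-]^2
With molar solubility s: [Pb^2+] = 3s, [PO4^3-] = 2s.
Ksp = (3s)^3(2s)^2 = 108s^5
s^5 = 3.1 × 10^-44 / 108, so s = 7.8 × 10^-10 M

7.8 x 10^-10 M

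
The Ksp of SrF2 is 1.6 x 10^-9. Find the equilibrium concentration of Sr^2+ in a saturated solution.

SrF2(s) ⇌ Sr^2+ + 2 F^-
Ksp = [Sr^2+][F^-]^2
For each mole of SrF2 that dissolves: [Sr^2+] = s, [F^-] = 2s.
So Ksp = s × (2s)^2 = 4s^3
Solving, s = (1.6 x 10^-9/4)^(1/3) = 7.37 × 10^-4 M
[Sr^2+] = s = 7.4 x 10^-4 M

[Sr^2+] = 7.4 x 10^-4 M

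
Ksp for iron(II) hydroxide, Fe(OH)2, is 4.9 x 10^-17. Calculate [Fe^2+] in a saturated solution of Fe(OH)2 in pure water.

Fe(OH)2(s) ⇌ Fe^2+(aq) + 2 OH^-(aq)
Ksp = [Fe^2+][OH^-]^2
With molar solubility s: [Fe^2+] = s, [OH^-] = 2s.
Ksp = s(2s)^2 = 4s^3
s^3 = 4.9 x 10^-17 / 4, so s = 2.31 x 10^-6 M
[Fe^2+] = s = 2.3 × 10^-6 M

[Fe^2+] ≈ 2.3 × 10^-6 M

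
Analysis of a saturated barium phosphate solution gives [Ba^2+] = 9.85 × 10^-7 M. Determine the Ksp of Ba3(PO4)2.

Ba3(PO4)2(s) ⇌ 3 Ba^2+ + 2 PO4^3-
Stoichiometry gives [PO4^3-] = (2/3)[Ba^2+] = 6.567 × 10^-7 M.
Ksp = [Ba^2+]^3[PO4^3-]^2
Ksp = (9.85 × 10^-7)^3 × (6.567 × 10^-7)^2 = 4.12 × 10^-31

Ksp = 4.12e-31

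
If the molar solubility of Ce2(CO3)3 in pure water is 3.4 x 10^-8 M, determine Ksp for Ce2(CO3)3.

Ksp = 4.9 x 10^-36

Ce2(CO3)3(s) ⇌ 2 Ce^3+ + 3 CO3^2-
For each mole of Ce2(CO3)3 that dissolves: [Ce^3+] = 2s, [CO3^2-] = 3s.
Ksp = [Ce^3+]^2[CO3^2-]^3
Substituting: Ksp = (2s)^2(3s)^3 = 108s^5
With s = 3.4 x 10^-8: Ksp = 4.9 × 10^-36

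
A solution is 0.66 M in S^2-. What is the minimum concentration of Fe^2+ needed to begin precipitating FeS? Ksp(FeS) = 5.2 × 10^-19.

FeS(s) ⇌ Fe^2+ + S^2-
Ksp = [Fe^2+][S^2-]
Precipitation begins when Q = Ksp. With [S^2-] = 0.66 M:
5.2 × 10^-19 = (0.66) × [Fe^2+]
[Fe^2+] = (5.2 × 10^-19 / 6.6 × 10^-1) = 7.9 × 10^-19 M

7.9 × 10^-19 M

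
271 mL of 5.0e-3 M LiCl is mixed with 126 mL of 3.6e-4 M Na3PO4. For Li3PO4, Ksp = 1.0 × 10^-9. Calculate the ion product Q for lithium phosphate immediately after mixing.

Total volume = 271 + 126 = 397 mL.
[Li^+] = 5.0 × 10^-3 × (271/397) = 3.41 x 10^-3 M
[PO4^3-] = 3.6 x 10^-4 × (126/397) = 1.14 × 10^-4 M
Li3PO4(s) <=> 3 Li^+ + PO4^3-, so Q = [Li^+]^3[PO4^3-]
Q = (3.41 × 10^-3)^3(1.14 × 10^-4) = 4.5 × 10^-12
Q < Ksp, so no precipitate of Li3PO4 forms.

Q = 4.5e-12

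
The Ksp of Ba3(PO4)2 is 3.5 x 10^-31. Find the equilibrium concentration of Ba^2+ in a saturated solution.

Ba3(PO4)2(s) ⇌ 3 Ba^2+(aq) + 2 PO4^3-(aq)
Ksp = [Ba^2+]^3[PO4^3-]^2
With molar solubility s: [Ba^2+] = 3s, [PO4^3-] = 2s.
So Ksp = (3s)^3 × (2s)^2 = 108s^5
Solving, s = (3.5 x 10^-31/108)^(1/5) = 3.18 x 10^-7 M
[Ba^2+] = 3s = 9.5 × 10^-7 M

[Ba^2+] = 9.5 × 10^-7 M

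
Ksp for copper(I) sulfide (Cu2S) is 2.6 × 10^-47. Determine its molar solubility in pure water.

1.9e-16 M

Cu2S(s) <=> 2 Cu^+ + S^2-
Ksp = [Cu^+]^2[S^2-]
With molar solubility s: [Cu^+] = 2s, [S^2-] = s.
Substituting: Ksp = (2s)^2s = 4s^3
s^3 = 2.6 × 10^-47 / 4, so s = 1.9 x 10^-16 M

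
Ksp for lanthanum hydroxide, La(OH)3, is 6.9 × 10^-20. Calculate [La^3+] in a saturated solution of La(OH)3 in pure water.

La(OH)3(s) ⇌ La^3+(aq) + 3 OH^-(aq)
Ksp = [La^3+][OH^-]^3
With molar solubility s: [La^3+] = s, [OH^-] = 3s.
Ksp = s(3s)^3 = 27s^4
s^4 = 6.9 × 10^-20 / 27, so s = 7.11 × 10^-6 M
[La^3+] = s = 7.1 × 10^-6 M

[La^3+] = 7.1e-6 M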